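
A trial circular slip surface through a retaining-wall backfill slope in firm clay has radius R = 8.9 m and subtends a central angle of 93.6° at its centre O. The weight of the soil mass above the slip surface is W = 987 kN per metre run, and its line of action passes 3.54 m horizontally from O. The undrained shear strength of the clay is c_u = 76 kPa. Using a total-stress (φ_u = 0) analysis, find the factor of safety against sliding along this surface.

FS = 2.81

Taking moments about the centre O, the resisting moment is provided by the undrained shear strength acting along the arc:
Arc length L_a = R·θ = 8.9·(93.6°·π/180) = 8.9·1.6336 = 14.54 m
M_R = c_u·L_a·R = 76·14.54·8.9 = 9834.4 kN·m/m
M_D = W·d = 987·3.54 = 3494.0 kN·m/m
FS = M_R / M_D = 9834.4 / 3494.0 = 2.815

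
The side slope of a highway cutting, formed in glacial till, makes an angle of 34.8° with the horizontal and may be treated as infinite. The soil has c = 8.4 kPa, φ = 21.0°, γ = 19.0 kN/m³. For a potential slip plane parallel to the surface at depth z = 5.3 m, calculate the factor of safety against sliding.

For an infinite slope with a slip plane parallel to the surface (no pore pressure): FS = [c + γz cos²β tanφ] / [γz sinβ cosβ].
γz = 19.0·5.3 = 100.70 kN/m²
Numerator = 8.4 + 100.70·cos²34.8°·tan21.0° = 8.4 + 100.70·0.6743·0.3839 = 34.465 kPa
Denominator = 100.70·sin34.8°·cos34.8° = 100.70·0.5707·0.8211 = 47.192 kPa
FS = 34.465 / 47.192 = 0.730

FS = 0.73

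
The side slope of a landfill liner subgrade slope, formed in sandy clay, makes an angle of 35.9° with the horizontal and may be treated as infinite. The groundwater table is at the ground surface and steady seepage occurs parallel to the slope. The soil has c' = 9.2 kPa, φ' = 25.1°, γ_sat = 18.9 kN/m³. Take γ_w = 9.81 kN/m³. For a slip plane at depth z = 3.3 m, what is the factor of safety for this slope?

FS = 0.62

With seepage parallel to the slope and the water table at the surface, the effective normal stress on the slip plane uses the buoyant unit weight γ' = γ_sat − γ_w while the driving shear stress uses γ_sat:
FS = [c' + γ' z cos²β tanφ'] / [γ_sat z sinβ cosβ]
γ' = 18.9 − 9.81 = 9.09 kN/m³
Numerator = 9.2 + 9.09·3.3·cos²35.9°·tan25.1° = 9.2 + 9.09·3.3·0.6562·0.4684 = 18.420 kPa
Denominator = 18.9·3.3·sin35.9°·cos35.9° = 18.9·3.3·0.5864·0.8100 = 29.625 kPa
FS = 18.420 / 29.625 = 0.622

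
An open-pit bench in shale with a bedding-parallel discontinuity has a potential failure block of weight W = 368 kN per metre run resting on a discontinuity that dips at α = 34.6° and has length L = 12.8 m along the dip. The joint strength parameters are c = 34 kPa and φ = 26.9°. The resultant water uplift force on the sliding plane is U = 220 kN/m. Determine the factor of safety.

FS = 2.28

Resolving the block weight along and normal to the plane and applying the Mohr–Coulomb strength on the joint:
N' = W cosα − U = 368·cos34.6° − 220 = 82.9 kN/m
Driving force T = W sinα = 368·sin34.6° = 209.0 kN/m
Resisting force R = c·L + N'·tanφ = 34·12.8 + 82.9·tan26.9° = 435.2 + 42.1 = 477.3 kN/m
FS = R / T = 477.3 / 209.0 = 2.284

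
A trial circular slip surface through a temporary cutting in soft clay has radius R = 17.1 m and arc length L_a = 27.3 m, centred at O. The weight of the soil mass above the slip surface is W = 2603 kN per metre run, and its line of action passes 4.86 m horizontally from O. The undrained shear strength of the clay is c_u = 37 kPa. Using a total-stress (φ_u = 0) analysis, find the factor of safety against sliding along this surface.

Taking moments about the centre O, the resisting moment is provided by the undrained shear strength acting along the arc:
M_R = c_u·L_a·R = 37·27.30·17.1 = 17272.7 kN·m/m
M_D = W·d = 2603·4.86 = 12650.6 kN·m/m
FS = M_R / M_D = 17272.7 / 12650.6 = 1.365

FS = 1.37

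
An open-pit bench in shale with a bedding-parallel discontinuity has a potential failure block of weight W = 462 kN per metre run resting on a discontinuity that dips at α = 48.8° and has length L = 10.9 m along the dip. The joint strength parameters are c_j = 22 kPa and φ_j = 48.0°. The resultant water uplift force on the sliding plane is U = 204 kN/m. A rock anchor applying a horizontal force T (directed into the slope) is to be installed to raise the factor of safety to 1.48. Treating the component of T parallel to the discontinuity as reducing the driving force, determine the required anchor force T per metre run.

T = 90 kN/m

Resolving forces along and normal to the sliding plane, with the horizontal anchor force T adding T·sinα to the effective normal force and T·cosα acting up the plane against the driving force:
FS = [c_jL + (W cosα − U + T sinα) tanφ_j] / [W sinα − T cosα]
Without the anchor: N' = 100.3 kN/m, driving T_d = 347.6 kN/m, resisting R = 22·10.9 + 100.3·tan48.0° = 351.2 kN/m, FS = 1.01.
Setting FS = 1.48 and solving for T:
1.48·(347.6 − T cos48.8°) = 351.2 + T sin48.8°·tan48.0°
T·(sin48.8°·tan48.0° + 1.48·cos48.8°) = 1.48·347.6 − 351.2
T·(0.7524·1.1106 + 1.48·0.6587) = 514.5 − 351.2 = 163.3
T·1.8105 = 163.3
T = 90.2 kN/m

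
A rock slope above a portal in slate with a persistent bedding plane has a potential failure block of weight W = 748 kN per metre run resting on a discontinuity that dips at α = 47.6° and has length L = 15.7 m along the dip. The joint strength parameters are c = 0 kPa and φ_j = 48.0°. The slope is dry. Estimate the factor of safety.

Resolving the block weight along and normal to the plane and applying the Mohr–Coulomb strength on the joint:
N' = W cosα = 748·cos47.6° = 504.4 kN/m
Driving force T = W sinα = 748·sin47.6° = 552.4 kN/m
Resisting force R = c·L + N'·tanφ_j = 0·15.7 + 504.4·tan48.0° = 0.0 + 560.2 = 560.2 kN/m
FS = R / T = 560.2 / 552.4 = 1.014

FS = 1.01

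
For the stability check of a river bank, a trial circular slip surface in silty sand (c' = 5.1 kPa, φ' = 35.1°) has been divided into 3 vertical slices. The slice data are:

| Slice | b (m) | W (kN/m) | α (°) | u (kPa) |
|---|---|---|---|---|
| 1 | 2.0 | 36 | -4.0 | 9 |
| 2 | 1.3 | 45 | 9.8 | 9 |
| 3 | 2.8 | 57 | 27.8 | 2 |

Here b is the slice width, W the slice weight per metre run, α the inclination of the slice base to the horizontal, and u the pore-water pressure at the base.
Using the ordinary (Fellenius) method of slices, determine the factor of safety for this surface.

Ordinary method of slices: FS = Σ[c'·Δl_i + (W_i cosα_i − u_i·Δl_i)·tanφ'] / Σ W_i sinα_i, with Δl_i = b_i / cosα_i.
Slice 1: Δl = 2.0/cos(-4.0°) = 2.005 m; N'_1 = 36·cos(-4.0°) − 9·2.005 = 17.9; c'Δl = 10.22; W sinα = -2.5
Slice 2: Δl = 1.3/cos9.8° = 1.319 m; N'_2 = 45·cos9.8° − 9·1.319 = 32.5; c'Δl = 6.73; W sinα = 7.7
Slice 3: Δl = 2.8/cos27.8° = 3.165 m; N'_3 = 57·cos27.8° − 2·3.165 = 44.1; c'Δl = 16.14; W sinα = 26.6
Σc'Δl = 33.1 kN/m; ΣN' = 94.4 kN/m; ΣW sinα = 31.7 kN/m
Resisting = 33.1 + 94.4·tan35.1° = 33.1 + 66.4 = 99.5 kN/m
FS = 99.5 / 31.7 = 3.134

FS = 3.13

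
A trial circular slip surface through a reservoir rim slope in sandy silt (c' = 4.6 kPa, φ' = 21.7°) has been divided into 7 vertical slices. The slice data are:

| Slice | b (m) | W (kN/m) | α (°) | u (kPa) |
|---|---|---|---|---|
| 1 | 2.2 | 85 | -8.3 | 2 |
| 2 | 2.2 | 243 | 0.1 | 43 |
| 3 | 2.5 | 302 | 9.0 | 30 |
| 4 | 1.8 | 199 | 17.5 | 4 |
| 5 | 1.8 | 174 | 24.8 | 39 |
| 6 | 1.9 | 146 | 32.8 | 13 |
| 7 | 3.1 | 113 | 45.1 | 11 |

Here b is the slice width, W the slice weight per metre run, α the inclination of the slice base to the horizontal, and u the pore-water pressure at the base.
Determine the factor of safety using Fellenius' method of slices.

Ordinary method of slices: FS = Σ[c'·Δl_i + (W_i cosα_i − u_i·Δl_i)·tanφ'] / Σ W_i sinα_i, with Δl_i = b_i / cosα_i.
Slice 1: Δl = 2.2/cos(-8.3°) = 2.223 m; N'_1 = 85·cos(-8.3°) − 2·2.223 = 79.7; c'Δl = 10.23; W sinα = -12.3
Slice 2: Δl = 2.2/cos0.1° = 2.200 m; N'_2 = 243·cos0.1° − 43·2.200 = 148.4; c'Δl = 10.12; W sinα = 0.4
Slice 3: Δl = 2.5/cos9.0° = 2.531 m; N'_3 = 302·cos9.0° − 30·2.531 = 222.3; c'Δl = 11.64; W sinα = 47.2
Slice 4: Δl = 1.8/cos17.5° = 1.887 m; N'_4 = 199·cos17.5° − 4·1.887 = 182.2; c'Δl = 8.68; W sinα = 59.8
Slice 5: Δl = 1.8/cos24.8° = 1.983 m; N'_5 = 174·cos24.8° − 39·1.983 = 80.6; c'Δl = 9.12; W sinα = 73.0
Slice 6: Δl = 1.9/cos32.8° = 2.260 m; N'_6 = 146·cos32.8° − 13·2.260 = 93.3; c'Δl = 10.40; W sinα = 79.1
Slice 7: Δl = 3.1/cos45.1° = 4.392 m; N'_7 = 113·cos45.1° − 11·4.392 = 31.5; c'Δl = 20.20; W sinα = 80.0
Σc'Δl = 80.4 kN/m; ΣN' = 838.1 kN/m; ΣW sinα = 327.4 kN/m
Resisting = 80.4 + 838.1·tan21.7° = 80.4 + 333.5 = 413.9 kN/m
FS = 413.9 / 327.4 = 1.264

FS = 1.26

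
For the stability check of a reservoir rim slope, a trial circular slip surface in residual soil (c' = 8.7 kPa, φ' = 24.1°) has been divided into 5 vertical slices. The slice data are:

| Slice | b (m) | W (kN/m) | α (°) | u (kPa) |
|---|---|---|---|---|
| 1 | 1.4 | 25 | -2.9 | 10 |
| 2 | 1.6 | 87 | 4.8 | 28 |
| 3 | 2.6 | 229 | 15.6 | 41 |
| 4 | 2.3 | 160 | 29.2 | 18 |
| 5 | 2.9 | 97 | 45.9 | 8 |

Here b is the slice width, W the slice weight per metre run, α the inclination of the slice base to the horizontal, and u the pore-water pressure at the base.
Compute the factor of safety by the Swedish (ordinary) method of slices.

FS = 1.11

Ordinary method of slices: FS = Σ[c'·Δl_i + (W_i cosα_i − u_i·Δl_i)·tanφ'] / Σ W_i sinα_i, with Δl_i = b_i / cosα_i.
Slice 1: Δl = 1.4/cos(-2.9°) = 1.402 m; N'_1 = 25·cos(-2.9°) − 10·1.402 = 11.0; c'Δl = 12.20; W sinα = -1.3
Slice 2: Δl = 1.6/cos4.8° = 1.606 m; N'_2 = 87·cos4.8° − 28·1.606 = 41.7; c'Δl = 13.97; W sinα = 7.3
Slice 3: Δl = 2.6/cos15.6° = 2.699 m; N'_3 = 229·cos15.6° − 41·2.699 = 109.9; c'Δl = 23.49; W sinα = 61.6
Slice 4: Δl = 2.3/cos29.2° = 2.635 m; N'_4 = 160·cos29.2° − 18·2.635 = 92.2; c'Δl = 22.92; W sinα = 78.1
Slice 5: Δl = 2.9/cos45.9° = 4.167 m; N'_5 = 97·cos45.9° − 8·4.167 = 34.2; c'Δl = 36.25; W sinα = 69.7
Σc'Δl = 108.8 kN/m; ΣN' = 289.0 kN/m; ΣW sinα = 215.3 kN/m
Resisting = 108.8 + 289.0·tan24.1° = 108.8 + 129.3 = 238.1 kN/m
FS = 238.1 / 215.3 = 1.106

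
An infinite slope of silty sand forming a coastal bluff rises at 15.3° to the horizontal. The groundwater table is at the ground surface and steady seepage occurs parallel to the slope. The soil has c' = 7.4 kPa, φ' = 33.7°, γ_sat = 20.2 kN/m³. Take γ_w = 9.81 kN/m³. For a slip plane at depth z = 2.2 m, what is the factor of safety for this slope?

With seepage parallel to the slope and the water table at the surface, the effective normal stress on the slip plane uses the buoyant unit weight γ' = γ_sat − γ_w while the driving shear stress uses γ_sat:
FS = [c' + γ' z cos²β tanφ'] / [γ_sat z sinβ cosβ]
γ' = 20.2 − 9.81 = 10.39 kN/m³
Numerator = 7.4 + 10.39·2.2·cos²15.3°·tan33.7° = 7.4 + 10.39·2.2·0.9304·0.6669 = 21.583 kPa
Denominator = 20.2·2.2·sin15.3°·cos15.3° = 20.2·2.2·0.2639·0.9646 = 11.311 kPa
FS = 21.583 / 11.311 = 1.908

FS = 1.91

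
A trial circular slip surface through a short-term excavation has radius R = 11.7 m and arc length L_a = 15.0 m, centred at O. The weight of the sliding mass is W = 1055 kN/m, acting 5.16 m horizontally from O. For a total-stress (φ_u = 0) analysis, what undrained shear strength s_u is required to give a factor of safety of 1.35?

FS = s_u·L_a·R / (W·d), so s_u = FS·W·d / (L_a·R).
s_u = 1.35·1055·5.16 / (15.00·11.7) = 7349.1 / 175.50 = 41.88 kPa

s_u = 41.9 kPa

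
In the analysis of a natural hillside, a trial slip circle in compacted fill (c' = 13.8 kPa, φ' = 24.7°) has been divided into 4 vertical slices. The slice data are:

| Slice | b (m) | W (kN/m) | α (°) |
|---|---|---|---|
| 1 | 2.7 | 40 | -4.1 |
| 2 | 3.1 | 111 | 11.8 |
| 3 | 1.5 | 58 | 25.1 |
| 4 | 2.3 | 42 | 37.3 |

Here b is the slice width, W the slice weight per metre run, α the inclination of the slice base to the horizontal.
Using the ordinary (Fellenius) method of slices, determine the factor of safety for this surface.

Ordinary method of slices: FS = Σ[c'·Δl_i + (W_i cosα_i)·tanφ'] / Σ W_i sinα_i, with Δl_i = b_i / cosα_i.
Slice 1: Δl = 2.7/cos(-4.1°) = 2.707 m; N'_1 = 40·cos(-4.1°) = 39.9; c'Δl = 37.36; W sinα = -2.9
Slice 2: Δl = 3.1/cos11.8° = 3.167 m; N'_2 = 111·cos11.8° = 108.7; c'Δl = 43.70; W sinα = 22.7
Slice 3: Δl = 1.5/cos25.1° = 1.656 m; N'_3 = 58·cos25.1° = 52.5; c'Δl = 22.86; W sinα = 24.6
Slice 4: Δl = 2.3/cos37.3° = 2.891 m; N'_4 = 42·cos37.3° = 33.4; c'Δl = 39.90; W sinα = 25.5
Σc'Δl = 143.8 kN/m; ΣN' = 234.5 kN/m; ΣW sinα = 69.9 kN/m
Resisting = 143.8 + 234.5·tan24.7° = 143.8 + 107.9 = 251.7 kN/m
FS = 251.7 / 69.9 = 3.601

FS = 3.60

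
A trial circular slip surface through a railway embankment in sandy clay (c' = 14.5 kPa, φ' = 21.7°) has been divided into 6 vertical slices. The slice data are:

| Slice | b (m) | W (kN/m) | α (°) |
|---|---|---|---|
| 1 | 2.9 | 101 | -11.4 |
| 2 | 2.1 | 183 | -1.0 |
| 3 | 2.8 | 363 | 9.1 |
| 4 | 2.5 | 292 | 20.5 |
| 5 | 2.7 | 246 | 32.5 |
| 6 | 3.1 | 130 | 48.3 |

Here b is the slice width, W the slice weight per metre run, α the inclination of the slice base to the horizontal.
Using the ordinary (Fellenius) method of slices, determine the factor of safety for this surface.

FS = 2.04

Ordinary method of slices: FS = Σ[c'·Δl_i + (W_i cosα_i)·tanφ'] / Σ W_i sinα_i, with Δl_i = b_i / cosα_i.
Slice 1: Δl = 2.9/cos(-11.4°) = 2.958 m; N'_1 = 101·cos(-11.4°) = 99.0; c'Δl = 42.90; W sinα = -20.0
Slice 2: Δl = 2.1/cos(-1.0°) = 2.100 m; N'_2 = 183·cos(-1.0°) = 183.0; c'Δl = 30.45; W sinα = -3.2
Slice 3: Δl = 2.8/cos9.1° = 2.836 m; N'_3 = 363·cos9.1° = 358.4; c'Δl = 41.12; W sinα = 57.4
Slice 4: Δl = 2.5/cos20.5° = 2.669 m; N'_4 = 292·cos20.5° = 273.5; c'Δl = 38.70; W sinα = 102.3
Slice 5: Δl = 2.7/cos32.5° = 3.201 m; N'_5 = 246·cos32.5° = 207.5; c'Δl = 46.42; W sinα = 132.2
Slice 6: Δl = 3.1/cos48.3° = 4.660 m; N'_6 = 130·cos48.3° = 86.5; c'Δl = 67.57; W sinα = 97.1
Σc'Δl = 267.2 kN/m; ΣN' = 1207.9 kN/m; ΣW sinα = 365.8 kN/m
Resisting = 267.2 + 1207.9·tan21.7° = 267.2 + 480.7 = 747.8 kN/m
FS = 747.8 / 365.8 = 2.045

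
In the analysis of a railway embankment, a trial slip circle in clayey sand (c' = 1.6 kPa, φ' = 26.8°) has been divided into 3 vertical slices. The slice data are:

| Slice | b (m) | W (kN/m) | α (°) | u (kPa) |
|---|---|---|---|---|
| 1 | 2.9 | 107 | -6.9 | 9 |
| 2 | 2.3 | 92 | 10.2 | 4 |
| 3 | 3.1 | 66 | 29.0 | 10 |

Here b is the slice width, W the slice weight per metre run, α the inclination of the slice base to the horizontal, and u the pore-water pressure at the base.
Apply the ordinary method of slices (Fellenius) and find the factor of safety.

FS = 3.01

Ordinary method of slices: FS = Σ[c'·Δl_i + (W_i cosα_i − u_i·Δl_i)·tanφ'] / Σ W_i sinα_i, with Δl_i = b_i / cosα_i.
Slice 1: Δl = 2.9/cos(-6.9°) = 2.921 m; N'_1 = 107·cos(-6.9°) − 9·2.921 = 79.9; c'Δl = 4.67; W sinα = -12.9
Slice 2: Δl = 2.3/cos10.2° = 2.337 m; N'_2 = 92·cos10.2° − 4·2.337 = 81.2; c'Δl = 3.74; W sinα = 16.3
Slice 3: Δl = 3.1/cos29.0° = 3.544 m; N'_3 = 66·cos29.0° − 10·3.544 = 22.3; c'Δl = 5.67; W sinα = 32.0
Σc'Δl = 14.1 kN/m; ΣN' = 183.4 kN/m; ΣW sinα = 35.4 kN/m
Resisting = 14.1 + 183.4·tan26.8° = 14.1 + 92.6 = 106.7 kN/m
FS = 106.7 / 35.4 = 3.012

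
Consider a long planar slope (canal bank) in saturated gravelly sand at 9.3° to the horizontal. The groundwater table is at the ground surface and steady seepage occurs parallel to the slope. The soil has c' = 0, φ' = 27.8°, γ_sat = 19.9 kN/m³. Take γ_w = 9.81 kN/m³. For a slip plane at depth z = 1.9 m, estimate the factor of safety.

FS = 1.63

With seepage parallel to the slope and the water table at the surface, the effective normal stress on the slip plane uses the buoyant unit weight γ' = γ_sat − γ_w while the driving shear stress uses γ_sat:
FS = [c' + γ' z cos²β tanφ'] / [γ_sat z sinβ cosβ]
(For c' = 0 this reduces to FS = (γ'/γ_sat)·tanφ'/tanβ.)
γ' = 19.9 − 9.81 = 10.09 kN/m³
Numerator = 0.0 + 10.09·1.9·cos²9.3°·tan27.8° = 0.0 + 10.09·1.9·0.9739·0.5272 = 9.844 kPa
Denominator = 19.9·1.9·sin9.3°·cos9.3° = 19.9·1.9·0.1616·0.9869 = 6.030 kPa
FS = 9.844 / 6.030 = 1.632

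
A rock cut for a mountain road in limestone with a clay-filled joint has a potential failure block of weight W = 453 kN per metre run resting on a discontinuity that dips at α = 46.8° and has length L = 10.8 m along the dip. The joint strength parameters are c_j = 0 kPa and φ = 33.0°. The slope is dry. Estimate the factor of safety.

FS = 0.61

Resolving the block weight along and normal to the plane and applying the Mohr–Coulomb strength on the joint:
N' = W cosα = 453·cos46.8° = 310.1 kN/m
Driving force T = W sinα = 453·sin46.8° = 330.2 kN/m
Resisting force R = c_j·L + N'·tanφ = 0·10.8 + 310.1·tan33.0° = 0.0 + 201.4 = 201.4 kN/m
FS = R / T = 201.4 / 330.2 = 0.610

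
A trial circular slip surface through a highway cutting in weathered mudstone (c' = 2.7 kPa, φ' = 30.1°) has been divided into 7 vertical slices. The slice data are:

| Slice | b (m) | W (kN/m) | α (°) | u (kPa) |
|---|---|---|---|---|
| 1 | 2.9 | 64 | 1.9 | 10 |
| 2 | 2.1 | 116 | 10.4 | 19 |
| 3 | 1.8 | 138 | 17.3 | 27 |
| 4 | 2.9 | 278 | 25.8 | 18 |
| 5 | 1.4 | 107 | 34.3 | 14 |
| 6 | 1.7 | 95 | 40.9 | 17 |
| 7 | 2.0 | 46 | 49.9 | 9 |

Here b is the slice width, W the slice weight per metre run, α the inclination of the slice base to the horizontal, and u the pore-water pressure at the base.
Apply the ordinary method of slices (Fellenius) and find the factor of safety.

Ordinary method of slices: FS = Σ[c'·Δl_i + (W_i cosα_i − u_i·Δl_i)·tanφ'] / Σ W_i sinα_i, with Δl_i = b_i / cosα_i.
Slice 1: Δl = 2.9/cos1.9° = 2.902 m; N'_1 = 64·cos1.9° − 10·2.902 = 34.9; c'Δl = 7.83; W sinα = 2.1
Slice 2: Δl = 2.1/cos10.4° = 2.135 m; N'_2 = 116·cos10.4° − 19·2.135 = 73.5; c'Δl = 5.76; W sinα = 20.9
Slice 3: Δl = 1.8/cos17.3° = 1.885 m; N'_3 = 138·cos17.3° − 27·1.885 = 80.9; c'Δl = 5.09; W sinα = 41.0
Slice 4: Δl = 2.9/cos25.8° = 3.221 m; N'_4 = 278·cos25.8° − 18·3.221 = 192.3; c'Δl = 8.70; W sinα = 121.0
Slice 5: Δl = 1.4/cos34.3° = 1.695 m; N'_5 = 107·cos34.3° − 14·1.695 = 64.7; c'Δl = 4.58; W sinα = 60.3
Slice 6: Δl = 1.7/cos40.9° = 2.249 m; N'_6 = 95·cos40.9° − 17·2.249 = 33.6; c'Δl = 6.07; W sinα = 62.2
Slice 7: Δl = 2.0/cos49.9° = 3.105 m; N'_7 = 46·cos49.9° − 9·3.105 = 1.7; c'Δl = 8.38; W sinα = 35.2
Σc'Δl = 46.4 kN/m; ΣN' = 481.6 kN/m; ΣW sinα = 342.8 kN/m
Resisting = 46.4 + 481.6·tan30.1° = 46.4 + 279.2 = 325.6 kN/m
FS = 325.6 / 342.8 = 0.950

FS = 0.95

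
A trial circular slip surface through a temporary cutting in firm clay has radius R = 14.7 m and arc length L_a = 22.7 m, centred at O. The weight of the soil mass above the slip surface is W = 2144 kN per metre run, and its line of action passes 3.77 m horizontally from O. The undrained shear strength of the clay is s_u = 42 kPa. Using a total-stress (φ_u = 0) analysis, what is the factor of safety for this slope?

FS = 1.73

Taking moments about the centre O, the resisting moment is provided by the undrained shear strength acting along the arc:
M_R = s_u·L_a·R = 42·22.70·14.7 = 14015.0 kN·m/m
M_D = W·d = 2144·3.77 = 8082.9 kN·m/m
FS = M_R / M_D = 14015.0 / 8082.9 = 1.734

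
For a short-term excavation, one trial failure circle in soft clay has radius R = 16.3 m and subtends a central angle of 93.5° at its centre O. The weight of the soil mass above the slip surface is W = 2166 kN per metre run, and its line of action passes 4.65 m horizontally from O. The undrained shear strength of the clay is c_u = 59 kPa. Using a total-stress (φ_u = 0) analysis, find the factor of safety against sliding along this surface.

FS = 2.54

Taking moments about the centre O, the resisting moment is provided by the undrained shear strength acting along the arc:
Arc length L_a = R·θ = 16.3·(93.5°·π/180) = 16.3·1.6319 = 26.60 m
M_R = c_u·L_a·R = 59·26.60·16.3 = 25580.9 kN·m/m
M_D = W·d = 2166·4.65 = 10071.9 kN·m/m
FS = M_R / M_D = 25580.9 / 10071.9 = 2.540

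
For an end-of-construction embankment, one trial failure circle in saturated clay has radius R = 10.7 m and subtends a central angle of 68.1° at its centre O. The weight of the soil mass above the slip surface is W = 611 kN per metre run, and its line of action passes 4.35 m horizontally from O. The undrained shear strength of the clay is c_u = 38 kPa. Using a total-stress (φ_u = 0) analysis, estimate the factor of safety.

Taking moments about the centre O, the resisting moment is provided by the undrained shear strength acting along the arc:
Arc length L_a = R·θ = 10.7·(68.1°·π/180) = 10.7·1.1886 = 12.72 m
M_R = c_u·L_a·R = 38·12.72·10.7 = 5171.0 kN·m/m
M_D = W·d = 611·4.35 = 2657.8 kN·m/m
FS = M_R / M_D = 5171.0 / 2657.8 = 1.946

FS = 1.95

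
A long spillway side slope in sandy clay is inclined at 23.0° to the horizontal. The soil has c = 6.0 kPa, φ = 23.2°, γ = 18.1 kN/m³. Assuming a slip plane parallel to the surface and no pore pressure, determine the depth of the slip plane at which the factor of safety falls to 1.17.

z = 5.75 m

Setting FS = 1.17 in FS = [c + γz cos²β tanφ] / [γz sinβ cosβ] and solving for z:
z = c / [γ cosβ (FS·sinβ − cosβ·tanφ)]
  = 6.0 / [18.1·cos23.0°·(1.17·sin23.0° − cos23.0°·tan23.2°)]
  = 6.0 / [18.1·0.9205·(1.17·0.3907 − 0.9205·0.4286)]
  = 6.0 / 1.0434 = 5.750 m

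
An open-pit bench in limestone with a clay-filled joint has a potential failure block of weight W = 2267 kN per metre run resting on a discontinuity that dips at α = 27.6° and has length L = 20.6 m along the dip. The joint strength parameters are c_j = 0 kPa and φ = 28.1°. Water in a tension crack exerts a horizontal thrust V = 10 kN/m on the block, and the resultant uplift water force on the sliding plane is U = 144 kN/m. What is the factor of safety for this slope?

FS = 0.94

Resolving the block weight along and normal to the plane and applying the Mohr–Coulomb strength on the joint:
N' = W cosα − U − V sinα = 2267·cos27.6° − 144 − 10·sin27.6° = 1860.4 kN/m
Driving force T = W sinα + V cosα = 2267·sin27.6° + 10·cos27.6° = 1059.2 kN/m
Resisting force R = c_j·L + N'·tanφ = 0·20.6 + 1860.4·tan28.1° = 0.0 + 993.4 = 993.4 kN/m
FS = R / T = 993.4 / 1059.2 = 0.938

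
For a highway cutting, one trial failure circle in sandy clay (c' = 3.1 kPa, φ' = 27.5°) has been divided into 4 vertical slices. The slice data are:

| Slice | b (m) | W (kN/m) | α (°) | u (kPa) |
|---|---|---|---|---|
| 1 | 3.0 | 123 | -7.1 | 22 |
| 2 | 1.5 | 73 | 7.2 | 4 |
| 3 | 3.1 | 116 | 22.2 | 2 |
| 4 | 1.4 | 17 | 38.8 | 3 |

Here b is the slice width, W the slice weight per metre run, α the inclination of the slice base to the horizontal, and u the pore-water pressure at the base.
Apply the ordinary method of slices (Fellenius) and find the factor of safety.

FS = 3.10

Ordinary method of slices: FS = Σ[c'·Δl_i + (W_i cosα_i − u_i·Δl_i)·tanφ'] / Σ W_i sinα_i, with Δl_i = b_i / cosα_i.
Slice 1: Δl = 3.0/cos(-7.1°) = 3.023 m; N'_1 = 123·cos(-7.1°) − 22·3.023 = 55.5; c'Δl = 9.37; W sinα = -15.2
Slice 2: Δl = 1.5/cos7.2° = 1.512 m; N'_2 = 73·cos7.2° − 4·1.512 = 66.4; c'Δl = 4.69; W sinα = 9.1
Slice 3: Δl = 3.1/cos22.2° = 3.348 m; N'_3 = 116·cos22.2° − 2·3.348 = 100.7; c'Δl = 10.38; W sinα = 43.8
Slice 4: Δl = 1.4/cos38.8° = 1.796 m; N'_4 = 17·cos38.8° − 3·1.796 = 7.9; c'Δl = 5.57; W sinα = 10.7
Σc'Δl = 30.0 kN/m; ΣN' = 230.5 kN/m; ΣW sinα = 48.4 kN/m
Resisting = 30.0 + 230.5·tan27.5° = 30.0 + 120.0 = 150.0 kN/m
FS = 150.0 / 48.4 = 3.097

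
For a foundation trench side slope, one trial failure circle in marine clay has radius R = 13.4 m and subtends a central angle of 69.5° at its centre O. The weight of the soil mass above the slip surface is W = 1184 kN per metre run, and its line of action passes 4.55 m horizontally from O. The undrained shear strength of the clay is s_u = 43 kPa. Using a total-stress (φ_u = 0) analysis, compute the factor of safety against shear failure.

Taking moments about the centre O, the resisting moment is provided by the undrained shear strength acting along the arc:
Arc length L_a = R·θ = 13.4·(69.5°·π/180) = 13.4·1.2130 = 16.25 m
M_R = s_u·L_a·R = 43·16.25·13.4 = 9365.7 kN·m/m
M_D = W·d = 1184·4.55 = 5387.2 kN·m/m
FS = M_R / M_D = 9365.7 / 5387.2 = 1.739

FS = 1.74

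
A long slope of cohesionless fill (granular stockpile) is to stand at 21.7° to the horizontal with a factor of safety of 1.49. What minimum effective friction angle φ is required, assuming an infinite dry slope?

FS = tanφ/tanβ ⇒ tanφ = FS · tanβ = 1.49 · tan21.7° = 0.5929
φ = arctan(0.5929) = 30.67°

φ = 30.7°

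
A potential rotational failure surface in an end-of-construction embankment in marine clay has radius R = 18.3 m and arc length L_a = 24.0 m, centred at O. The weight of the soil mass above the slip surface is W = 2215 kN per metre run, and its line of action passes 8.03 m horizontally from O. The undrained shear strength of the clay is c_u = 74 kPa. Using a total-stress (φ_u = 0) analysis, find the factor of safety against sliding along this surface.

FS = 1.83

Taking moments about the centre O, the resisting moment is provided by the undrained shear strength acting along the arc:
M_R = c_u·L_a·R = 74·24.00·18.3 = 32500.8 kN·m/m
M_D = W·d = 2215·8.03 = 17786.4 kN·m/m
FS = M_R / M_D = 32500.8 / 17786.4 = 1.827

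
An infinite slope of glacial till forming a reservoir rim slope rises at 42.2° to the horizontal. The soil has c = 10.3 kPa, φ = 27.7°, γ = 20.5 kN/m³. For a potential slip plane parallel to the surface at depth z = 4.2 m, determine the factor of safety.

FS = 0.82

For an infinite slope with a slip plane parallel to the surface (no pore pressure): FS = [c + γz cos²β tanφ] / [γz sinβ cosβ].
γz = 20.5·4.2 = 86.10 kN/m²
Numerator = 10.3 + 86.10·cos²42.2°·tan27.7° = 10.3 + 86.10·0.5488·0.5250 = 35.107 kPa
Denominator = 86.10·sin42.2°·cos42.2° = 86.10·0.6717·0.7408 = 42.845 kPa
FS = 35.107 / 42.845 = 0.819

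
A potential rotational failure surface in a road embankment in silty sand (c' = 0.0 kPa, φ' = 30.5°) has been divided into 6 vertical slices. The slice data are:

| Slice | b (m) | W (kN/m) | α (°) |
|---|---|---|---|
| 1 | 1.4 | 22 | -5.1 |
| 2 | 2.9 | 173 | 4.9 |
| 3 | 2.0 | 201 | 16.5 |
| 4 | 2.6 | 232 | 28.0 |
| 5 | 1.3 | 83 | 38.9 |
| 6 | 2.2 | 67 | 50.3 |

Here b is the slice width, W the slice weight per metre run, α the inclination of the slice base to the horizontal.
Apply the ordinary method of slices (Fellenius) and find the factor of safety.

Ordinary method of slices: FS = Σ[c'·Δl_i + (W_i cosα_i)·tanφ'] / Σ W_i sinα_i, with Δl_i = b_i / cosα_i.
Slice 1: Δl = 1.4/cos(-5.1°) = 1.406 m; N'_1 = 22·cos(-5.1°) = 21.9; c'Δl = 0.00; W sinα = -2.0
Slice 2: Δl = 2.9/cos4.9° = 2.911 m; N'_2 = 173·cos4.9° = 172.4; c'Δl = 0.00; W sinα = 14.8
Slice 3: Δl = 2.0/cos16.5° = 2.086 m; N'_3 = 201·cos16.5° = 192.7; c'Δl = 0.00; W sinα = 57.1
Slice 4: Δl = 2.6/cos28.0° = 2.945 m; N'_4 = 232·cos28.0° = 204.8; c'Δl = 0.00; W sinα = 108.9
Slice 5: Δl = 1.3/cos38.9° = 1.670 m; N'_5 = 83·cos38.9° = 64.6; c'Δl = 0.00; W sinα = 52.1
Slice 6: Δl = 2.2/cos50.3° = 3.444 m; N'_6 = 67·cos50.3° = 42.8; c'Δl = 0.00; W sinα = 51.5
Σc'Δl = 0.0 kN/m; ΣN' = 699.2 kN/m; ΣW sinα = 282.5 kN/m
Resisting = 0.0 + 699.2·tan30.5° = 0.0 + 411.9 = 411.9 kN/m
FS = 411.9 / 282.5 = 1.458

FS = 1.46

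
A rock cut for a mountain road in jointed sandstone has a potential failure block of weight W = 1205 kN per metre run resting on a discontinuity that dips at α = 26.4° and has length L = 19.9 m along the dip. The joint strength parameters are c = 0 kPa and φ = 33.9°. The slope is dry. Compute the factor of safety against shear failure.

FS = 1.35

Resolving the block weight along and normal to the plane and applying the Mohr–Coulomb strength on the joint:
N' = W cosα = 1205·cos26.4° = 1079.3 kN/m
Driving force T = W sinα = 1205·sin26.4° = 535.8 kN/m
Resisting force R = c·L + N'·tanφ = 0·19.9 + 1079.3·tan33.9° = 0.0 + 725.3 = 725.3 kN/m
FS = R / T = 725.3 / 535.8 = 1.354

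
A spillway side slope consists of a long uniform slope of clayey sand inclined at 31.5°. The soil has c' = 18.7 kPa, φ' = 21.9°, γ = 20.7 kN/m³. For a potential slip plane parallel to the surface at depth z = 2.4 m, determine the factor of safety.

For an infinite slope with a slip plane parallel to the surface (no pore pressure): FS = [c' + γz cos²β tanφ'] / [γz sinβ cosβ].
γz = 20.7·2.4 = 49.68 kN/m²
Numerator = 18.7 + 49.68·cos²31.5°·tan21.9° = 18.7 + 49.68·0.7270·0.4020 = 33.219 kPa
Denominator = 49.68·sin31.5°·cos31.5° = 49.68·0.5225·0.8526 = 22.133 kPa
FS = 33.219 / 22.133 = 1.501

FS = 1.50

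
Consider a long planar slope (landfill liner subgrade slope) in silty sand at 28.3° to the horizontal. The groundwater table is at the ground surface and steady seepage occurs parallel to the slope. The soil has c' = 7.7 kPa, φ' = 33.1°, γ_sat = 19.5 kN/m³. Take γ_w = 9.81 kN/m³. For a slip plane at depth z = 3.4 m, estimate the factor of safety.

FS = 0.88

With seepage parallel to the slope and the water table at the surface, the effective normal stress on the slip plane uses the buoyant unit weight γ' = γ_sat − γ_w while the driving shear stress uses γ_sat:
FS = [c' + γ' z cos²β tanφ'] / [γ_sat z sinβ cosβ]
γ' = 19.5 − 9.81 = 9.69 kN/m³
Numerator = 7.7 + 9.69·3.4·cos²28.3°·tan33.1° = 7.7 + 9.69·3.4·0.7752·0.6519 = 24.350 kPa
Denominator = 19.5·3.4·sin28.3°·cos28.3° = 19.5·3.4·0.4741·0.8805 = 27.675 kPa
FS = 24.350 / 27.675 = 0.880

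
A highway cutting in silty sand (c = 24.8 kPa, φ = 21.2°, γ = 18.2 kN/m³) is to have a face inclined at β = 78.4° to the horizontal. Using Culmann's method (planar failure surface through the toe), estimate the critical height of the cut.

Culmann's analysis gives the critical failure plane at α_cr = (β + φ)/2 = (78.4 + 21.2)/2 = 49.8°, and the critical height
H_c = (4c/γ) · sinβ cosφ / [1 − cos(β − φ)]
    = (4·24.8/18.2) · sin78.4°·cos21.2° / [1 − cos(57.2°)]
    = 5.451 · 0.9796·0.9323 / [1 − 0.5417]
    = 5.451 · 0.9133 / 0.4583
    = 10.86 m

H_c = 10.86 m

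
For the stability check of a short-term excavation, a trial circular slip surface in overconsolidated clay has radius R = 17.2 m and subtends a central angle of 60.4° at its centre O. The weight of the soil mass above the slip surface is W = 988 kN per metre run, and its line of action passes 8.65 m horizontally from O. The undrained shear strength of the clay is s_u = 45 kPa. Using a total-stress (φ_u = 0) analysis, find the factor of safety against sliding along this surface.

FS = 1.64

Taking moments about the centre O, the resisting moment is provided by the undrained shear strength acting along the arc:
Arc length L_a = R·θ = 17.2·(60.4°·π/180) = 17.2·1.0542 = 18.13 m
M_R = s_u·L_a·R = 45·18.13·17.2 = 14034.1 kN·m/m
M_D = W·d = 988·8.65 = 8546.2 kN·m/m
FS = M_R / M_D = 14034.1 / 8546.2 = 1.642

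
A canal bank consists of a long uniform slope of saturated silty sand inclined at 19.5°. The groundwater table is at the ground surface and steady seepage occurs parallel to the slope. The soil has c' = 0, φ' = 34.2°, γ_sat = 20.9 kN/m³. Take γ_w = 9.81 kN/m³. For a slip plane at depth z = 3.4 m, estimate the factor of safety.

With seepage parallel to the slope and the water table at the surface, the effective normal stress on the slip plane uses the buoyant unit weight γ' = γ_sat − γ_w while the driving shear stress uses γ_sat:
FS = [c' + γ' z cos²β tanφ'] / [γ_sat z sinβ cosβ]
(For c' = 0 this reduces to FS = (γ'/γ_sat)·tanφ'/tanβ.)
γ' = 20.9 − 9.81 = 11.09 kN/m³
Numerator = 0.0 + 11.09·3.4·cos²19.5°·tan34.2° = 0.0 + 11.09·3.4·0.8886·0.6796 = 22.770 kPa
Denominator = 20.9·3.4·sin19.5°·cos19.5° = 20.9·3.4·0.3338·0.9426 = 22.360 kPa
FS = 22.770 / 22.360 = 1.018

FS = 1.02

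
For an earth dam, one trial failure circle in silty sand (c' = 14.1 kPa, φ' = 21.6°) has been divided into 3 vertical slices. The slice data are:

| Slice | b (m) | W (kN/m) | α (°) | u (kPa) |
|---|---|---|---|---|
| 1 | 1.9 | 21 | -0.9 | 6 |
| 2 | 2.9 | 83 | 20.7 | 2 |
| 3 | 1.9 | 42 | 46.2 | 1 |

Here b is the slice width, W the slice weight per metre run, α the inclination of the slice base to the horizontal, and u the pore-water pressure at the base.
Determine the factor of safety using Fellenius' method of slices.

Ordinary method of slices: FS = Σ[c'·Δl_i + (W_i cosα_i − u_i·Δl_i)·tanφ'] / Σ W_i sinα_i, with Δl_i = b_i / cosα_i.
Slice 1: Δl = 1.9/cos(-0.9°) = 1.900 m; N'_1 = 21·cos(-0.9°) − 6·1.900 = 9.6; c'Δl = 26.79; W sinα = -0.3
Slice 2: Δl = 2.9/cos20.7° = 3.100 m; N'_2 = 83·cos20.7° − 2·3.100 = 71.4; c'Δl = 43.71; W sinα = 29.3
Slice 3: Δl = 1.9/cos46.2° = 2.745 m; N'_3 = 42·cos46.2° − 1·2.745 = 26.3; c'Δl = 38.71; W sinα = 30.3
Σc'Δl = 109.2 kN/m; ΣN' = 107.4 kN/m; ΣW sinα = 59.3 kN/m
Resisting = 109.2 + 107.4·tan21.6° = 109.2 + 42.5 = 151.7 kN/m
FS = 151.7 / 59.3 = 2.558

FS = 2.56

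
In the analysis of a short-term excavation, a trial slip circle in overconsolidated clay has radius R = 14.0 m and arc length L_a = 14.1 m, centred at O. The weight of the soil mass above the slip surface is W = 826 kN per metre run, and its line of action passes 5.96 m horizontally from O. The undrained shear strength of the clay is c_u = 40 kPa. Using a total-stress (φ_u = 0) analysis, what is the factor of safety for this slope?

FS = 1.60

Taking moments about the centre O, the resisting moment is provided by the undrained shear strength acting along the arc:
M_R = c_u·L_a·R = 40·14.10·14.0 = 7896.0 kN·m/m
M_D = W·d = 826·5.96 = 4923.0 kN·m/m
FS = M_R / M_D = 7896.0 / 4923.0 = 1.604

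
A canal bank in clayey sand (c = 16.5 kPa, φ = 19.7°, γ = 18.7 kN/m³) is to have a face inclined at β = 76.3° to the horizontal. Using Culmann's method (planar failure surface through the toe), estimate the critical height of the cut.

Culmann's analysis gives the critical failure plane at α_cr = (β + φ)/2 = (76.3 + 19.7)/2 = 48.0°, and the critical height
H_c = (4c/γ) · sinβ cosφ / [1 − cos(β − φ)]
    = (4·16.5/18.7) · sin76.3°·cos19.7° / [1 − cos(56.6°)]
    = 3.529 · 0.9715·0.9415 / [1 − 0.5505]
    = 3.529 · 0.9147 / 0.4495
    = 7.18 m

H_c = 7.18 m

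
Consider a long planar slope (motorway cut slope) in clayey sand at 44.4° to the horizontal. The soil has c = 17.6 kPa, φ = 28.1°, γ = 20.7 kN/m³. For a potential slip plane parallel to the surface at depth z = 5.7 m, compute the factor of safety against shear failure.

For an infinite slope with a slip plane parallel to the surface (no pore pressure): FS = [c + γz cos²β tanφ] / [γz sinβ cosβ].
γz = 20.7·5.7 = 117.99 kN/m²
Numerator = 17.6 + 117.99·cos²44.4°·tan28.1° = 17.6 + 117.99·0.5105·0.5340 = 49.760 kPa
Denominator = 117.99·sin44.4°·cos44.4° = 117.99·0.6997·0.7145 = 58.982 kPa
FS = 49.760 / 58.982 = 0.844

FS = 0.84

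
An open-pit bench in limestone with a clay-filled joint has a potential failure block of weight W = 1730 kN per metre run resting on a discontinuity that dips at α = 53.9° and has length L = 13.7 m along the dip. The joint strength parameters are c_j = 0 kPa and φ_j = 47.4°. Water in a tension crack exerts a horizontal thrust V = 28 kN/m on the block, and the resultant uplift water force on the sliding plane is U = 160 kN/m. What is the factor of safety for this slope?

FS = 0.64

Resolving the block weight along and normal to the plane and applying the Mohr–Coulomb strength on the joint:
N' = W cosα − U − V sinα = 1730·cos53.9° − 160 − 28·sin53.9° = 836.7 kN/m
Driving force T = W sinα + V cosα = 1730·sin53.9° + 28·cos53.9° = 1414.3 kN/m
Resisting force R = c_j·L + N'·tanφ_j = 0·13.7 + 836.7·tan47.4° = 0.0 + 909.9 = 909.9 kN/m
FS = R / T = 909.9 / 1414.3 = 0.643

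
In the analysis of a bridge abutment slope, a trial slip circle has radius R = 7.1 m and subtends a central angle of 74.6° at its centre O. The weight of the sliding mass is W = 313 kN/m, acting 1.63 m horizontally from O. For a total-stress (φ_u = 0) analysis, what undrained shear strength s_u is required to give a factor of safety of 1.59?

FS = s_u·L_a·R / (W·d), so s_u = FS·W·d / (L_a·R).
Arc length L_a = R·θ = 7.1·(74.6°·π/180) = 7.1·1.3020 = 9.24 m
s_u = 1.59·313·1.63 / (9.24·7.1) = 811.2 / 65.63 = 12.36 kPa

s_u = 12.4 kPa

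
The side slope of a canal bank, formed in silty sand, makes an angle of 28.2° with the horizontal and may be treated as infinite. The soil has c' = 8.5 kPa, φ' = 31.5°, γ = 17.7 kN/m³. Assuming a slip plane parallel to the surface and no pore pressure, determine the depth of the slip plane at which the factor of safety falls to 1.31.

z = 6.90 m

Setting FS = 1.31 in FS = [c' + γz cos²β tanφ'] / [γz sinβ cosβ] and solving for z:
z = c' / [γ cosβ (FS·sinβ − cosβ·tanφ')]
  = 8.5 / [17.7·cos28.2°·(1.31·sin28.2° − cos28.2°·tan31.5°)]
  = 8.5 / [17.7·0.8813·(1.31·0.4726 − 0.8813·0.6128)]
  = 8.5 / 1.2320 = 6.899 m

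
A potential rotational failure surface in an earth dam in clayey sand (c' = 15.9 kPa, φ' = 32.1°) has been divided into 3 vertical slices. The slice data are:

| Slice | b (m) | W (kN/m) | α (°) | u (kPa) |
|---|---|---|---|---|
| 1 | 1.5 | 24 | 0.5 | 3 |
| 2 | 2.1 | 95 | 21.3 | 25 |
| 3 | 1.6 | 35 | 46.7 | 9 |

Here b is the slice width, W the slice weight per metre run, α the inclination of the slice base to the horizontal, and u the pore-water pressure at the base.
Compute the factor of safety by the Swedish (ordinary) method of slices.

Ordinary method of slices: FS = Σ[c'·Δl_i + (W_i cosα_i − u_i·Δl_i)·tanφ'] / Σ W_i sinα_i, with Δl_i = b_i / cosα_i.
Slice 1: Δl = 1.5/cos0.5° = 1.500 m; N'_1 = 24·cos0.5° − 3·1.500 = 19.5; c'Δl = 23.85; W sinα = 0.2
Slice 2: Δl = 2.1/cos21.3° = 2.254 m; N'_2 = 95·cos21.3° − 25·2.254 = 32.2; c'Δl = 35.84; W sinα = 34.5
Slice 3: Δl = 1.6/cos46.7° = 2.333 m; N'_3 = 35·cos46.7° − 9·2.333 = 3.0; c'Δl = 37.09; W sinα = 25.5
Σc'Δl = 96.8 kN/m; ΣN' = 54.7 kN/m; ΣW sinα = 60.2 kN/m
Resisting = 96.8 + 54.7·tan32.1° = 96.8 + 34.3 = 131.1 kN/m
FS = 131.1 / 60.2 = 2.178

FS = 2.18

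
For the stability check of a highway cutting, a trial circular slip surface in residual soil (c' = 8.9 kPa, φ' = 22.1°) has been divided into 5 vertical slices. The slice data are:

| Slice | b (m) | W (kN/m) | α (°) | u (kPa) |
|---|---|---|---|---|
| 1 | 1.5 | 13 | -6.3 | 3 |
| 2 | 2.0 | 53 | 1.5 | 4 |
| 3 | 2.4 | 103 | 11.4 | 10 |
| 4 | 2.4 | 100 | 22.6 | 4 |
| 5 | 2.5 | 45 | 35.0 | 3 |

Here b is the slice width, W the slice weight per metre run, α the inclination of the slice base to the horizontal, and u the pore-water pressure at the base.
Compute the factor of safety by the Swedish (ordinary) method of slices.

FS = 2.37

Ordinary method of slices: FS = Σ[c'·Δl_i + (W_i cosα_i − u_i·Δl_i)·tanφ'] / Σ W_i sinα_i, with Δl_i = b_i / cosα_i.
Slice 1: Δl = 1.5/cos(-6.3°) = 1.509 m; N'_1 = 13·cos(-6.3°) − 3·1.509 = 8.4; c'Δl = 13.43; W sinα = -1.4
Slice 2: Δl = 2.0/cos1.5° = 2.001 m; N'_2 = 53·cos1.5° − 4·2.001 = 45.0; c'Δl = 17.81; W sinα = 1.4
Slice 3: Δl = 2.4/cos11.4° = 2.448 m; N'_3 = 103·cos11.4° − 10·2.448 = 76.5; c'Δl = 21.79; W sinα = 20.4
Slice 4: Δl = 2.4/cos22.6° = 2.600 m; N'_4 = 100·cos22.6° − 4·2.600 = 81.9; c'Δl = 23.14; W sinα = 38.4
Slice 5: Δl = 2.5/cos35.0° = 3.052 m; N'_5 = 45·cos35.0° − 3·3.052 = 27.7; c'Δl = 27.16; W sinα = 25.8
Σc'Δl = 103.3 kN/m; ΣN' = 239.5 kN/m; ΣW sinα = 84.6 kN/m
Resisting = 103.3 + 239.5·tan22.1° = 103.3 + 97.2 = 200.6 kN/m
FS = 200.6 / 84.6 = 2.372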